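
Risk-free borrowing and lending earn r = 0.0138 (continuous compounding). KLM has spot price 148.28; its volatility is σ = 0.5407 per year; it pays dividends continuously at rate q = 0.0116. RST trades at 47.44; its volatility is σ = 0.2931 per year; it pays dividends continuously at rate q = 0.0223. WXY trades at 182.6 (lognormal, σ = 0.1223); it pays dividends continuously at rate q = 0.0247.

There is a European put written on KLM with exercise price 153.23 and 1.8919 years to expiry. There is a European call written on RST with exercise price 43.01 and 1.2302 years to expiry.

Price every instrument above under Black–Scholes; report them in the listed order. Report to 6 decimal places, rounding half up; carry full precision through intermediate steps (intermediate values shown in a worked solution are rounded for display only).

[KLM put K=153.23]
σ√T = 0.5407·√1.8919 = 0.743713
d₁ = (ln(S/K) + (r−q+σ²/2)T) / (σ√T) = (ln(148.28/153.23) + (0.0138−0.0116+0.5407²/2)·1.8919) / 0.743713 = (-0.032838 + 0.280717) / 0.743713 = 0.333299
d₂ = d₁ − σ√T = 0.333299 − 0.743713 = -0.410414
e^{−rT} = 0.974230
e^{−qT} = 0.978293
N(−d₁) = 0.369454,  N(−d₂) = 0.659249
price = K·e^{−rT}·N(−d₂) − S·e^{−qT}·N(−d₁) = 98.413455 − 53.593497 = 44.819959
[RST call K=43.01]
σ√T = 0.2931·√1.2302 = 0.325090
d₁ = (ln(S/K) + (r−q+σ²/2)T) / (σ√T) = (ln(47.44/43.01) + (0.0138−0.0223+0.2931²/2)·1.2302) / 0.325090 = (0.098033 + 0.042385) / 0.325090 = 0.431936
d₂ = d₁ − σ√T = 0.431936 − 0.325090 = 0.106846
e^{−rT} = 0.983167
e^{−qT} = 0.972939
N(d₁) = 0.667106,  N(d₂) = 0.542545
price = S·e^{−qT}·N(d₁) − K·e^{−rT}·N(d₂) = 30.791115 − 22.942033 = 7.849082

price(KLM put K=153.23) = 44.819959
price(RST call K=43.01) = 7.849082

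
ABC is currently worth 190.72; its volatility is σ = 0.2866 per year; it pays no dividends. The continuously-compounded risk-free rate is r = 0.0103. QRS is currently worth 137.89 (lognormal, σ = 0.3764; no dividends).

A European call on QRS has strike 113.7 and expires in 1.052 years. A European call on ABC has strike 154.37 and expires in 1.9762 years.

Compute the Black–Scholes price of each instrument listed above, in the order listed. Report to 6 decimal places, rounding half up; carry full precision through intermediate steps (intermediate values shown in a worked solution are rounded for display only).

[QRS call K=113.7]
σ√T = 0.3764·√1.052 = 0.386062
d₁ = (ln(S/K) + (r+σ²/2)T) / (σ√T) = (ln(137.89/113.7) + (0.0103+0.3764²/2)·1.052) / 0.386062 = (0.192893 + 0.085358) / 0.386062 = 0.720740
d₂ = d₁ − σ√T = 0.720740 − 0.386062 = 0.334677
e^{−rT} = 0.989223
N(d₁) = 0.764465,  N(d₂) = 0.631066
price = S·N(d₁) − K·e^{−rT}·N(d₂) = 105.412108 − 70.978901 = 34.433207
[ABC call K=154.37]
σ√T = 0.2866·√1.9762 = 0.402895
d₁ = (ln(S/K) + (r+σ²/2)T) / (σ√T) = (ln(190.72/154.37) + (0.0103+0.2866²/2)·1.9762) / 0.402895 = (0.211454 + 0.101517) / 0.402895 = 0.776806
d₂ = d₁ − σ√T = 0.776806 − 0.402895 = 0.373911
e^{−rT} = 0.979851
N(d₁) = 0.781363,  N(d₂) = 0.645765
price = S·N(d₁) − K·e^{−rT}·N(d₂) = 149.021617 − 97.678110 = 51.343507

price(QRS call K=113.7) = 34.433207
price(ABC call K=154.37) = 51.343507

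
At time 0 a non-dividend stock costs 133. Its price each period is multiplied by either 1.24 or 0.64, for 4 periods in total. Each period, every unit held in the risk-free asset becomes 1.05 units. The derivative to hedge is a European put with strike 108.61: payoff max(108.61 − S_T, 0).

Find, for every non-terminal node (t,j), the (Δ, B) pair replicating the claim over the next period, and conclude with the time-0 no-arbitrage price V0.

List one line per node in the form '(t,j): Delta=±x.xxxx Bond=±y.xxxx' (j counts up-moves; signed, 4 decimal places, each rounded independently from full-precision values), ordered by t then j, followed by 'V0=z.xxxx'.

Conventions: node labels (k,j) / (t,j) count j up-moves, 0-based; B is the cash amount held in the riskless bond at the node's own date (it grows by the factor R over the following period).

(0,0): Delta=-0.2167 Bond=39.9457
(1,0): Delta=-0.5548 Bond=70.7245
(1,1): Delta=-0.1358 Bond=28.6052
(2,0): Delta=-1.0000 Bond=98.5125
(2,1): Delta=-0.4483 Bond=63.0221
(2,2): Delta=-0.0611 Bond=14.7489
(3,0): Delta=-1.0000 Bond=103.4381
(3,1): Delta=-1.0000 Bond=103.4381
(3,2): Delta=-0.3164 Bond=48.9042
(3,3): Delta=0.0000 Bond=0.0000
V0=11.1252

The replicating-portfolio and risk-neutral prices coincide; use p* = (1.05−0.64)/(1.24−0.64) = 0.6833 for the latter.
Payoffs at expiry: V(4,0)=86.2963, V(4,1)=65.3772, V(4,2)=24.8465, V(4,3)=0.0000, V(4,4)=0.0000
(3,0): S=34.8652. Δ = (V_up−V_dn)/(S_up−S_dn) = (65.3772−86.2963)/(43.2328−22.3137) = -1.0000. V = [p*·65.3772 + (1−p*)·86.2963]/1.05 = 68.5729. B = V − Δ·S = 103.4381.
(3,1): S=67.5512. Δ = (V_up−V_dn)/(S_up−S_dn) = (24.8465−65.3772)/(83.7635−43.2328) = -1.0000. V = [p*·24.8465 + (1−p*)·65.3772]/1.05 = 35.8869. B = V − Δ·S = 103.4381.
(3,2): S=130.8805. Δ = (V_up−V_dn)/(S_up−S_dn) = (0.0000−24.8465)/(162.2918−83.7635) = -0.3164. V = [p*·0.0000 + (1−p*)·24.8465]/1.05 = 7.4934. B = V − Δ·S = 48.9042.
(3,3): S=253.5810. Δ = (V_up−V_dn)/(S_up−S_dn) = (0.0000−0.0000)/(314.4404−162.2918) = 0.0000. V = [p*·0.0000 + (1−p*)·0.0000]/1.05 = 0.0000. B = V − Δ·S = 0.0000.
(2,0): S=54.4768. Δ = (V_up−V_dn)/(S_up−S_dn) = (35.8869−68.5729)/(67.5512−34.8652) = -1.0000. V = [p*·35.8869 + (1−p*)·68.5729]/1.05 = 44.0357. B = V − Δ·S = 98.5125.
(2,1): S=105.5488. Δ = (V_up−V_dn)/(S_up−S_dn) = (7.4934−35.8869)/(130.8805−67.5512) = -0.4483. V = [p*·7.4934 + (1−p*)·35.8869]/1.05 = 15.6997. B = V − Δ·S = 63.0221.
(2,2): S=204.5008. Δ = (V_up−V_dn)/(S_up−S_dn) = (0.0000−7.4934)/(253.5810−130.8805) = -0.0611. V = [p*·0.0000 + (1−p*)·7.4934]/1.05 = 2.2599. B = V − Δ·S = 14.7489.
(1,0): S=85.1200. Δ = (V_up−V_dn)/(S_up−S_dn) = (15.6997−44.0357)/(105.5488−54.4768) = -0.5548. V = [p*·15.6997 + (1−p*)·44.0357]/1.05 = 23.4978. B = V − Δ·S = 70.7245.
(1,1): S=164.9200. Δ = (V_up−V_dn)/(S_up−S_dn) = (2.2599−15.6997)/(204.5008−105.5488) = -0.1358. V = [p*·2.2599 + (1−p*)·15.6997]/1.05 = 6.2056. B = V − Δ·S = 28.6052.
(0,0): S=133.0000. Δ = (V_up−V_dn)/(S_up−S_dn) = (6.2056−23.4978)/(164.9200−85.1200) = -0.2167. V = [p*·6.2056 + (1−p*)·23.4978]/1.05 = 11.1252. B = V − Δ·S = 39.9457.
Sanity check at the root: Δ(0,0)·S0 + B(0,0) reproduces V0 = 11.1252.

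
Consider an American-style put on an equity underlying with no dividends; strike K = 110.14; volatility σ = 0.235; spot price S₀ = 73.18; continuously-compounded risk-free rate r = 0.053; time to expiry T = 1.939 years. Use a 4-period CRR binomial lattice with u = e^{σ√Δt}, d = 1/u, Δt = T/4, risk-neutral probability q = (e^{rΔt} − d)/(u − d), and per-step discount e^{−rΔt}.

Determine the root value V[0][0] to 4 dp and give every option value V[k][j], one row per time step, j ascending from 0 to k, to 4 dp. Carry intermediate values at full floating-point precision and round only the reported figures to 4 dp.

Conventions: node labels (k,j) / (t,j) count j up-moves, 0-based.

price = 36.9600
tree:
36.9600
48.0052 23.9513
57.3834 36.9600 12.8138
65.3461 48.0052 23.9513 3.8830
72.1069 57.3834 36.9600 8.6302 0.0000

params: Δt=0.48475 u=1.17776 d=0.84907 q=0.53836 e^(-rΔt)=0.97464
t_4 payoffs: 72.1069 57.3834 36.9600 8.6302 0.0000
k=3: node(3,0) S=44.7939 payoff=65.3461 vs cont=62.5524 → 65.3461 [stop]  node(3,1) S=62.1348 payoff=48.0052 vs cont=45.2116 → 48.0052 [stop]  node(3,2) S=86.1887 payoff=23.9513 vs cont=21.1577 → 23.9513 [stop]  node(3,3) S=119.5544 payoff=0.0000 vs cont=3.8830 → 3.8830 [wait]
k=2: node(2,0) S=52.7566 payoff=57.3834 vs cont=54.5897 → 57.3834 [stop]  node(2,1) S=73.1800 payoff=36.9600 vs cont=34.1664 → 36.9600 [stop]  node(2,2) S=101.5098 payoff=8.6302 vs cont=12.8138 → 12.8138 [wait]
k=1: node(1,0) S=62.1348 payoff=48.0052 vs cont=45.2116 → 48.0052 [stop]  node(1,1) S=86.1887 payoff=23.9513 vs cont=23.3529 → 23.9513 [stop]
k=0: node(0,0) S=73.1800 payoff=36.9600 vs cont=34.1664 → 36.9600 [stop]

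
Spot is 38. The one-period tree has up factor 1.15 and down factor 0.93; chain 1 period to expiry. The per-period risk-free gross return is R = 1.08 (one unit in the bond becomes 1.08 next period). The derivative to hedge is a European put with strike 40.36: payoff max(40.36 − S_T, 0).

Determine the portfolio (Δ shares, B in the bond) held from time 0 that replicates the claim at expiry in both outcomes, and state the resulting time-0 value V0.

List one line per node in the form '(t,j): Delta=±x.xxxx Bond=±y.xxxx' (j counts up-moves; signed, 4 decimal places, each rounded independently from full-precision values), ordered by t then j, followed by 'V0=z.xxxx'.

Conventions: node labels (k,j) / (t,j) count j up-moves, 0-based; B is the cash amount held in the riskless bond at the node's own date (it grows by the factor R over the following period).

No-arbitrage ⇒ martingale measure with p* = (R−d)/(u−d) = 0.6818.
Payoffs at expiry: V(1,0)=5.0200, V(1,1)=0.0000
  t=0,j=0: stock 38.0000 → up 43.7000 (V=0.0000), down 35.3400 (V=5.0200). Price 1.4790; hedge Δ=-0.6005, bond B=24.2971.
Check: Δ(0,0)·S0 + B(0,0) = 1.4790 = V0.

(0,0): Delta=-0.6005 Bond=24.2971
V0=1.4790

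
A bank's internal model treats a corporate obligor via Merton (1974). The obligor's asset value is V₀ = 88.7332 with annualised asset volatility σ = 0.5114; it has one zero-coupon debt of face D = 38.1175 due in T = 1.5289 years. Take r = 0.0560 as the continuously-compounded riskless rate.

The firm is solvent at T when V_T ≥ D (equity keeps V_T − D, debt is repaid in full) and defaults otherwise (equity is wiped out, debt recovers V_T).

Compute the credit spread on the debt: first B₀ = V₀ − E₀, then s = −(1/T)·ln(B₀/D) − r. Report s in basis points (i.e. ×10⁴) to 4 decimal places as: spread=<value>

spread=201.6703

Apply the equity-as-call identities (strike 38.1175, horizon 1.5289 years):
d₁ = [ln(V₀/D) + (r + σ²/2)T] / (σ√T)
   = [ln(88.7332/38.1175) + (0.0560 + 0.5·0.5114²)·1.5289] / (0.5114·√1.5289)
   = [0.844961 + 0.285545] / 0.632339 = 1.787814
d₂ = d₁ − σ√T = 1.787814 − 0.632339 = 1.155475
N(d₁) = 0.963097,  N(d₂) = 0.876052,  e^(−rT) = 0.917944
E₀ = V₀·N(d₁) − D·e^(−rT)·N(d₂)
   = 88.7332·0.963097 − 38.1175·0.917944·0.876052 = 54.805842
B₀ = V₀ − E₀ = 88.7332 − 54.805842 = 33.927358
spread = −(1/T)·ln(B₀/D) − r = −(1/1.5289)·ln(33.927358/38.1175) − 0.0560 = 0.02016703
in basis points: 0.02016703 × 10⁴ = 201.6703 bp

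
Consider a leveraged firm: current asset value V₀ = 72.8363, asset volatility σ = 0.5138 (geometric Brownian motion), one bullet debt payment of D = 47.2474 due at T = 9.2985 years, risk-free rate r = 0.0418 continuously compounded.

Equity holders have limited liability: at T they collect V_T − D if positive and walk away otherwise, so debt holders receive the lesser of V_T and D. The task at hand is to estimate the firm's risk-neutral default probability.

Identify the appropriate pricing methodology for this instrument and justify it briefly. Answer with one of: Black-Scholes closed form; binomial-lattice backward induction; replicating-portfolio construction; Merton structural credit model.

framework: Merton structural credit model

Key observation: the asked-for credit quantity lives on the firm's capital structure — asset value, asset volatility, debt face 47.2474 — which is the structural model's domain.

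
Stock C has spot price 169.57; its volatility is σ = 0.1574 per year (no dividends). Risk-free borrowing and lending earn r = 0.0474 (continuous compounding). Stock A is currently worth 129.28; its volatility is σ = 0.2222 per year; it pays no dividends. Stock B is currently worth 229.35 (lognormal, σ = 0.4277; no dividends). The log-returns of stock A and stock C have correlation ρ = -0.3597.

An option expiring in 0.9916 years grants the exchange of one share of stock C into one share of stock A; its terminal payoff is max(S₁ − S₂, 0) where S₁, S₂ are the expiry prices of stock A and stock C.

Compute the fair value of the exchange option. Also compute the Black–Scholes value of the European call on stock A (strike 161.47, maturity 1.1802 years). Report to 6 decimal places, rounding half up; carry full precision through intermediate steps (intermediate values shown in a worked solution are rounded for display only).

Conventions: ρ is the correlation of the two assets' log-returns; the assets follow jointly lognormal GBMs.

σ_eff = √(σ₁² + σ₂² − 2ρσ₁σ₂) = √(0.2222² + 0.1574² − 2·-0.3597·0.2222·0.1574) = 0.315132
d₁ = (ln(S₁/S₂) + (q₂ − q₁ + σ_eff²/2)T) / (σ_eff√T) = (ln(129.28/169.57) + (0.0 − 0.0 + 0.049654)·0.9916) / 0.313806 = -0.707598
d₂ = d₁ − σ_eff√T = -0.707598 − 0.313806 = -1.021404
N(d₁) = 0.239597,  N(d₂) = 0.153532
V = S₁·e^{−q₁T}·N(d₁) − S₂·e^{−q₂T}·N(d₂) = 30.975147 − 26.034348 = 4.940799
[vanilla: stock A call K=161.47]
σ√T = 0.2222·√1.1802 = 0.241391
d₁ = (ln(S/K) + (r+σ²/2)T) / (σ√T) = (ln(129.28/161.47) + (0.0474+0.2222²/2)·1.1802) / 0.241391 = (-0.222339 + 0.085076) / 0.241391 = -0.568630
d₂ = d₁ − σ√T = -0.568630 − 0.241391 = -0.810021
e^{−rT} = 0.945594
N(d₁) = 0.284804,  N(d₂) = 0.208964
price = S·N(d₁) − K·e^{−rT}·N(d₂) = 36.819419 − 31.905692 = 4.913727

exchange price = 4.940799
price(stock A call K=161.47) = 4.913727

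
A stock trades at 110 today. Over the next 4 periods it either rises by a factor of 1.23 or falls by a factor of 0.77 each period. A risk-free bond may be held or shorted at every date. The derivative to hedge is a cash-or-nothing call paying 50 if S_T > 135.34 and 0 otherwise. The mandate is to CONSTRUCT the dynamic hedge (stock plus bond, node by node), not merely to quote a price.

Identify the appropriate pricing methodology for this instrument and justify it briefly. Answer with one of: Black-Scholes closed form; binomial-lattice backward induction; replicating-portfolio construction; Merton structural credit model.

framework: replicating-portfolio construction

Key observation: a price alone would not answer the question — the per-node share/bond construction on the spot-110, 1.23/0.77 tree is required, and only the replicating-portfolio method yields it.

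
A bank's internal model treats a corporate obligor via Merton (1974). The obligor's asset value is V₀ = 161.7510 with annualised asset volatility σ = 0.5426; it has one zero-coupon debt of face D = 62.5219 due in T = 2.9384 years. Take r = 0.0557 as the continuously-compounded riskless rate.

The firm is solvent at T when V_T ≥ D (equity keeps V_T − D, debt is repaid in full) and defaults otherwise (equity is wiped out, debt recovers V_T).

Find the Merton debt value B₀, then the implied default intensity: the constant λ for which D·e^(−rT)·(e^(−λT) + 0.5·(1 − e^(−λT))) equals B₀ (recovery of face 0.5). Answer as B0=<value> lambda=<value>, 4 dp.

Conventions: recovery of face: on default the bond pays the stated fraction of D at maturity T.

B0=48.5666 lambda=0.0635

With assets at 161.7510 and a single debt payment of 62.5219 at 2.9384 years:
d₁ = [ln(V₀/D) + (r + σ²/2)T] / (σ√T)
   = [ln(161.7510/62.5219) + (0.0557 + 0.5·0.5426²)·2.9384] / (0.5426·√2.9384)
   = [0.950541 + 0.596223] / 0.930112 = 1.662987
d₂ = d₁ − σ√T = 1.662987 − 0.930112 = 0.732875
N(d₁) = 0.951842,  N(d₂) = 0.768183,  e^(−rT) = 0.849023
E₀ = V₀·N(d₁) − D·e^(−rT)·N(d₂)
   = 161.7510·0.951842 − 62.5219·0.849023·0.768183 = 113.184388
B₀ = V₀ − E₀ = 161.7510 − 113.184388 = 48.566612
e^(−λT) = (B₀·e^(rT)/D − 0.5)/(1 − 0.5) = (48.5666·1.177824/62.5219 − 0.5)/0.5 = 0.82985223
λ = −ln(0.82985223)/2.9384 = 0.063473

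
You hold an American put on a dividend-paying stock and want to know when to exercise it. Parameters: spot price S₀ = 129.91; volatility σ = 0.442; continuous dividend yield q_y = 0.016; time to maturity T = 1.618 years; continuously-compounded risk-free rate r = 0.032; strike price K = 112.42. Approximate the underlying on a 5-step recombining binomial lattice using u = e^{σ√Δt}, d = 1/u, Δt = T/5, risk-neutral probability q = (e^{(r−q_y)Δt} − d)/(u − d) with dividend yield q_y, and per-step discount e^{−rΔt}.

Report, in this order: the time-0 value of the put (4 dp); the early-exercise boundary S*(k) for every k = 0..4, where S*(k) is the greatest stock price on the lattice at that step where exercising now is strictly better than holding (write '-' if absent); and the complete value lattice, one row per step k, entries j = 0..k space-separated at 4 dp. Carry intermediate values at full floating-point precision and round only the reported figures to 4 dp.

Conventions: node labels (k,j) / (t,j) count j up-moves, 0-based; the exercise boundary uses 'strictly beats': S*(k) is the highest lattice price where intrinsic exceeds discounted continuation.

price = 17.9226
boundary = - - - 61.1014 78.5685
tree:
17.9226
26.3017 8.0020
37.4731 13.1309 1.8605
51.3186 21.2629 3.4037 0.0000
64.9024 33.8515 6.2267 0.0000 0.0000
75.4663 51.3186 11.3911 0.0000 0.0000 0.0000

params: Δt=0.32360 u=1.28587 d=0.77768 q=0.44769 e^(-rΔt)=0.98970
t_5 payoffs: 75.4663 51.3186 11.3911 0.0000 0.0000 0.0000
t_4: node(4,0) S=47.5176 payoff=64.9024 vs cont=63.9897 → 64.9024 [stop]  node(4,1) S=78.5685 payoff=33.8515 vs cont=33.0991 → 33.8515 [stop]  node(4,2) S=129.9100 payoff=0.0000 vs cont=6.2267 → 6.2267 [wait]  node(4,3) S=214.8012 payoff=0.0000 vs cont=0.0000 → 0.0000 [wait]  node(4,4) S=355.1655 payoff=0.0000 vs cont=0.0000 → 0.0000 [wait]  ⇒ S*(4)=78.5685
t_3: node(3,0) S=61.1014 payoff=51.3186 vs cont=50.4760 → 51.3186 [stop]  node(3,1) S=101.0289 payoff=11.3911 vs cont=21.2629 → 21.2629 [wait]  node(3,2) S=167.0474 payoff=0.0000 vs cont=3.4037 → 3.4037 [wait]  node(3,3) S=276.2064 payoff=0.0000 vs cont=0.0000 → 0.0000 [wait]  ⇒ S*(3)=61.1014
t_2: node(2,0) S=78.5685 payoff=33.8515 vs cont=37.4731 → 37.4731 [wait]  node(2,1) S=129.9100 payoff=0.0000 vs cont=13.1309 → 13.1309 [wait]  node(2,2) S=214.8012 payoff=0.0000 vs cont=1.8605 → 1.8605 [wait]  ⇒ S*(2)=-
t_1: node(1,0) S=101.0289 payoff=11.3911 vs cont=26.3017 → 26.3017 [wait]  node(1,1) S=167.0474 payoff=0.0000 vs cont=8.0020 → 8.0020 [wait]  ⇒ S*(1)=-
t_0: node(0,0) S=129.9100 payoff=0.0000 vs cont=17.9226 → 17.9226 [wait]  ⇒ S*(0)=-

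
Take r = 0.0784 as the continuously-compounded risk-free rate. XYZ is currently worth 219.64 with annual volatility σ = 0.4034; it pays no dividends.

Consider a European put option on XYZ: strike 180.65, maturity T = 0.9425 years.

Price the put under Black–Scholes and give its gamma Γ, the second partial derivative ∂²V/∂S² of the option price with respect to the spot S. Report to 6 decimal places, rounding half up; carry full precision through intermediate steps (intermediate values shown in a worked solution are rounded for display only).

σ√T = 0.4034·√0.9425 = 0.391631
d₁ = (ln(S/K) + (r+σ²/2)T) / (σ√T) = (ln(219.64/180.65) + (0.0784+0.4034²/2)·0.9425) / 0.391631 = (0.195428 + 0.150579) / 0.391631 = 0.883505
d₂ = d₁ − σ√T = 0.883505 − 0.391631 = 0.491875
e^{−rT} = 0.928772
N(−d₁) = 0.188482,  N(−d₂) = 0.311404
Put price V = K·e^{−rT}·N(−d₂) − S·N(−d₁) = 52.248190 − 41.398118 = 10.850071
φ(d₁) = (1/√(2π))·e^{−d₁²/2} = 0.270028
Γ = φ(d₁) / (S·σ·√T) = 0.003139

price = 10.850071
Γ = 0.003139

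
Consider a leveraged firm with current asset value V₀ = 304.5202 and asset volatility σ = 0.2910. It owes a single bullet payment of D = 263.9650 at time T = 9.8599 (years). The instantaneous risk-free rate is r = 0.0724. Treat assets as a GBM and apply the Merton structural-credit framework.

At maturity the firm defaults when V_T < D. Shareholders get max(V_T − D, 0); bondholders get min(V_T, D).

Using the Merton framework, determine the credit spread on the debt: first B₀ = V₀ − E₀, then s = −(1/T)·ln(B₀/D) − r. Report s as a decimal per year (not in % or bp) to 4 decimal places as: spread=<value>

Work the structural quantities from V₀ = 304.5202 against face 263.9650:
d₁ = [ln(V₀/D) + (r + σ²/2)T] / (σ√T)
   = [ln(304.5202/263.9650) + (0.0724 + 0.5·0.2910²)·9.8599] / (0.2910·√9.8599)
   = [0.142921 + 1.131330] / 0.913754 = 1.394523
d₂ = d₁ − σ√T = 1.394523 − 0.913754 = 0.480769
N(d₁) = 0.918420,  N(d₂) = 0.684660,  e^(−rT) = 0.489752
E₀ = V₀·N(d₁) − D·e^(−rT)·N(d₂)
   = 304.5202·0.918420 − 263.9650·0.489752·0.684660 = 191.166523
B₀ = V₀ − E₀ = 304.5202 − 191.166523 = 113.353677
spread = −(1/T)·ln(B₀/D) − r = −(1/9.8599)·ln(113.353677/263.9650) − 0.0724 = 0.01333147

spread=0.0133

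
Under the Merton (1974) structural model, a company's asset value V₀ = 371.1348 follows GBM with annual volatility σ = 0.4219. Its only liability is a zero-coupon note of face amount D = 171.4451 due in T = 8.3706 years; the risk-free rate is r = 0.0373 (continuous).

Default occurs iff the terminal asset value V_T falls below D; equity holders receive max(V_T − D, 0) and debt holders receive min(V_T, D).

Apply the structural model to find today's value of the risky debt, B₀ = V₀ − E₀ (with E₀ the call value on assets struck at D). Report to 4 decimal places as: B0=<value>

B0=101.3310

Apply the equity-as-call identities (strike 171.4451, horizon 8.3706 years):
d₁ = [ln(V₀/D) + (r + σ²/2)T] / (σ√T)
   = [ln(371.1348/171.4451) + (0.0373 + 0.5·0.4219²)·8.3706] / (0.4219·√8.3706)
   = [0.772302 + 1.057205] / 1.220641 = 1.498809
d₂ = d₁ − σ√T = 1.498809 − 1.220641 = 0.278169
N(d₁) = 0.933038,  N(d₂) = 0.609559,  e^(−rT) = 0.731818
E₀ = V₀·N(d₁) − D·e^(−rT)·N(d₂)
   = 371.1348·0.933038 − 171.4451·0.731818·0.609559 = 269.803786
B₀ = V₀ − E₀ = 371.1348 − 269.803786 = 101.331014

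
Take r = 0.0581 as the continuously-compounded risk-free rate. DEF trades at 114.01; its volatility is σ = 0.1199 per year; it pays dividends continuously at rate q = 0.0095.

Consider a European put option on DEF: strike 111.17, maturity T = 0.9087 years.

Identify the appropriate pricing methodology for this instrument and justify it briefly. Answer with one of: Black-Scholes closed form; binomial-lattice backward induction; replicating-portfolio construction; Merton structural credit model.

framework: Black-Scholes closed form

Key observation: everything needed for the exact continuous-time valuation of the European put on DEF (strike 111.17) is given, and no feature rules the closed form out.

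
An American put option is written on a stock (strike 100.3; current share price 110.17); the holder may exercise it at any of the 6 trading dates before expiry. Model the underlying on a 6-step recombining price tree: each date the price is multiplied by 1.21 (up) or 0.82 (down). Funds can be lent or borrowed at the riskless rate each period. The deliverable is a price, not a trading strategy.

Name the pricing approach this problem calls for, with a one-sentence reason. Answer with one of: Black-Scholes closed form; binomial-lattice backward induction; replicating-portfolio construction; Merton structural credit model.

Key observation: with exercise allowed before expiry on a discrete up/down model (6 steps from spot 110.17), the strike-100.3 put's value must be rolled back through the tree testing early exercise at each node.

framework: binomial-lattice backward induction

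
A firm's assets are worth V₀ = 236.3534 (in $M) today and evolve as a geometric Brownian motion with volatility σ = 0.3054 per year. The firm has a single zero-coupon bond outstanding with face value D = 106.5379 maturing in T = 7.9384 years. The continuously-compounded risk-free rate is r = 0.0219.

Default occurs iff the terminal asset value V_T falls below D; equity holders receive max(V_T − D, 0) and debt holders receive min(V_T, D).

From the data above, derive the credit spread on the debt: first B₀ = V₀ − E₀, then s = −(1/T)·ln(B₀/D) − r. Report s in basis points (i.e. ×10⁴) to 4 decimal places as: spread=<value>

spread=112.4011

Work the structural quantities from V₀ = 236.3534 against face 106.5379:
d₁ = [ln(V₀/D) + (r + σ²/2)T] / (σ√T)
   = [ln(236.3534/106.5379) + (0.0219 + 0.5·0.3054²)·7.9384] / (0.3054·√7.9384)
   = [0.796827 + 0.544055] / 0.860470 = 1.558315
d₂ = d₁ − σ√T = 1.558315 − 0.860470 = 0.697845
N(d₁) = 0.940421,  N(d₂) = 0.757363,  e^(−rT) = 0.840422
E₀ = V₀·N(d₁) − D·e^(−rT)·N(d₂)
   = 236.3534·0.940421 − 106.5379·0.840422·0.757363 = 154.459757
B₀ = V₀ − E₀ = 236.3534 − 154.459757 = 81.893643
spread = −(1/T)·ln(B₀/D) − r = −(1/7.9384)·ln(81.893643/106.5379) − 0.0219 = 0.01124011
in basis points: 0.01124011 × 10⁴ = 112.4011 bp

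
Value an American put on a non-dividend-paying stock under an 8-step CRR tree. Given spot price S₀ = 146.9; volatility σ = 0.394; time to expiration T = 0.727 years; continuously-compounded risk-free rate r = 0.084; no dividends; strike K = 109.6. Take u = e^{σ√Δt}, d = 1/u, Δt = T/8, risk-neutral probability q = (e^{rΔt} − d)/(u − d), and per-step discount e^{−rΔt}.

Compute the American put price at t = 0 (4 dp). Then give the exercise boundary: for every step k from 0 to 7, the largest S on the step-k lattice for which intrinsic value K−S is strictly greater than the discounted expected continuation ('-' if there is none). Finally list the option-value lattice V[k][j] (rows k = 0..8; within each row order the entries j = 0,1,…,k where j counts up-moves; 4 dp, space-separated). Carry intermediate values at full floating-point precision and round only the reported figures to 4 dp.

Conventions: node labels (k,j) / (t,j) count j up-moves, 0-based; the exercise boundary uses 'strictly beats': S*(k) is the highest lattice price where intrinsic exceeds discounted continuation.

price = 3.1784
boundary = - - - - - 81.1165 72.0322 81.1165
tree:
3.1784
5.2225 1.2032
8.3861 2.1703 0.2643
13.0922 3.8552 0.5353 0.0000
19.7373 6.7135 1.0844 0.0000 0.0000
28.4835 11.3798 2.1964 0.0000 0.0000 0.0000
37.5678 18.5563 4.4490 0.0000 0.0000 0.0000 0.0000
45.6348 28.4835 9.0117 0.0000 0.0000 0.0000 0.0000 0.0000
52.7983 37.5678 18.2536 0.0000 0.0000 0.0000 0.0000 0.0000 0.0000

Δt=0.09087, u=1.12611, d=0.88801, q=0.50252, disc=e^(-rΔt)=0.99240
k=8 terminal: V=max(K-S,0) → 52.7983 37.5678 18.2536 0.0000 0.0000 0.0000 0.0000 0.0000 0.0000
k=7: j=0 S=63.9652 intr=45.6348 cont=44.8013 V=45.6348[EX]; j=1 S=81.1165 intr=28.4835 cont=27.6501 V=28.4835[EX]; j=2 S=102.8665 intr=6.7335 cont=9.0117 V=9.0117[hold]; j=3 S=130.4485 intr=0.0000 cont=0.0000 V=0.0000[hold]; j=4 S=165.4262 intr=0.0000 cont=0.0000 V=0.0000[hold]; j=5 S=209.7826 intr=0.0000 cont=0.0000 V=0.0000[hold]; j=6 S=266.0324 intr=0.0000 cont=0.0000 V=0.0000[hold]; j=7 S=337.3647 intr=0.0000 cont=0.0000 V=0.0000[hold]  S*(7)=81.1165
k=6: j=0 S=72.0322 intr=37.5678 cont=36.7344 V=37.5678[EX]; j=1 S=91.3464 intr=18.2536 cont=18.5563 V=18.5563[hold]; j=2 S=115.8395 intr=0.0000 cont=4.4490 V=4.4490[hold]; j=3 S=146.9000 intr=0.0000 cont=0.0000 V=0.0000[hold]; j=4 S=186.2889 intr=0.0000 cont=0.0000 V=0.0000[hold]; j=5 S=236.2392 intr=0.0000 cont=0.0000 V=0.0000[hold]; j=6 S=299.5829 intr=0.0000 cont=0.0000 V=0.0000[hold]  S*(6)=72.0322
k=5: j=0 S=81.1165 intr=28.4835 cont=27.8010 V=28.4835[EX]; j=1 S=102.8665 intr=6.7335 cont=11.3798 V=11.3798[hold]; j=2 S=130.4485 intr=0.0000 cont=2.1964 V=2.1964[hold]; j=3 S=165.4262 intr=0.0000 cont=0.0000 V=0.0000[hold]; j=4 S=209.7826 intr=0.0000 cont=0.0000 V=0.0000[hold]; j=5 S=266.0324 intr=0.0000 cont=0.0000 V=0.0000[hold]  S*(5)=81.1165
k=4: j=0 S=91.3464 intr=18.2536 cont=19.7373 V=19.7373[hold]; j=1 S=115.8395 intr=0.0000 cont=6.7135 V=6.7135[hold]; j=2 S=146.9000 intr=0.0000 cont=1.0844 V=1.0844[hold]; j=3 S=186.2889 intr=0.0000 cont=0.0000 V=0.0000[hold]; j=4 S=236.2392 intr=0.0000 cont=0.0000 V=0.0000[hold]  S*(4)=-
k=3: j=0 S=102.8665 intr=6.7335 cont=13.0922 V=13.0922[hold]; j=1 S=130.4485 intr=0.0000 cont=3.8552 V=3.8552[hold]; j=2 S=165.4262 intr=0.0000 cont=0.5353 V=0.5353[hold]; j=3 S=209.7826 intr=0.0000 cont=0.0000 V=0.0000[hold]  S*(3)=-
k=2: j=0 S=115.8395 intr=0.0000 cont=8.3861 V=8.3861[hold]; j=1 S=146.9000 intr=0.0000 cont=2.1703 V=2.1703[hold]; j=2 S=186.2889 intr=0.0000 cont=0.2643 V=0.2643[hold]  S*(2)=-
k=1: j=0 S=130.4485 intr=0.0000 cont=5.2225 V=5.2225[hold]; j=1 S=165.4262 intr=0.0000 cont=1.2032 V=1.2032[hold]  S*(1)=-
k=0: j=0 S=146.9000 intr=0.0000 cont=3.1784 V=3.1784[hold]  S*(0)=-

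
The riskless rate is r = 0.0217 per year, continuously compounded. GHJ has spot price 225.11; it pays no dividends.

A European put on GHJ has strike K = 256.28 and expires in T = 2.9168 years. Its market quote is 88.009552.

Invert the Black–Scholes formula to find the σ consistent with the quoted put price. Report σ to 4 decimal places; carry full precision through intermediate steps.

sigma = 0.5215

At σ = 0.5215 the Black–Scholes value reproduces the quote:
σ√T = 0.5215·√2.9168 = 0.890651
d₁ = (ln(S/K) + (r+σ²/2)T) / (σ√T) = (ln(225.11/256.28) + (0.0217+0.5215²/2)·2.9168) / 0.890651 = (-0.129681 + 0.459924) / 0.890651 = 0.370788
d₂ = d₁ − σ√T = 0.370788 − 0.890651 = -0.519863
e^{−rT} = 0.938667
N(−d₁) = 0.355398,  N(−d₂) = 0.698420
V = K·e^{−rT}·N(−d₂) − S·N(−d₁) = 168.013122 − 80.003570 = 88.009552 (the observed quote) — the price is monotone increasing in volatility, hence this σ is the only solution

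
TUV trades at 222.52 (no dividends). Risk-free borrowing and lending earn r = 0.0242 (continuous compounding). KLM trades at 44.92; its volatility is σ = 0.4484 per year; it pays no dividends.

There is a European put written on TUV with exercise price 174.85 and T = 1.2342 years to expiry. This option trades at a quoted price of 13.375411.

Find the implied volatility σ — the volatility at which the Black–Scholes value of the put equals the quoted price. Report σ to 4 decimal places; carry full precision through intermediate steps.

At σ = 0.3889 the Black–Scholes value reproduces the quote:
σ√T = 0.3889·√1.2342 = 0.432047
d₁ = (ln(S/K) + (r+σ²/2)T) / (σ√T) = (ln(222.52/174.85) + (0.0242+0.3889²/2)·1.2342) / 0.432047 = (0.241089 + 0.123200) / 0.432047 = 0.843169
d₂ = d₁ − σ√T = 0.843169 − 0.432047 = 0.411122
e^{−rT} = 0.970574
N(−d₁) = 0.199567,  N(−d₂) = 0.340491
V = K·e^{−rT}·N(−d₂) − S·N(−d₁) = 57.783061 − 44.407649 = 13.375411 (the quoted price), and the Black–Scholes price is strictly increasing in σ, so σ is unique

sigma = 0.3889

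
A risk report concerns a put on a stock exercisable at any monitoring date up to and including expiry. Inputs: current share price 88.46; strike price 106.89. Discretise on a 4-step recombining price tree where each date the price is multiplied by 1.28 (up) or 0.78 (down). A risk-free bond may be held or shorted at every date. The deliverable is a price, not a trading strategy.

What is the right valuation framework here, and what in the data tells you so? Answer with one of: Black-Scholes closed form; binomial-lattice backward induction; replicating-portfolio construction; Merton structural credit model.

framework: binomial-lattice backward induction

Key observation: an American put (K = 106.89, S₀ = 88.46) on a 4-date tree has no closed form — the optimal stopping decision is embedded and must be resolved recursively from expiry.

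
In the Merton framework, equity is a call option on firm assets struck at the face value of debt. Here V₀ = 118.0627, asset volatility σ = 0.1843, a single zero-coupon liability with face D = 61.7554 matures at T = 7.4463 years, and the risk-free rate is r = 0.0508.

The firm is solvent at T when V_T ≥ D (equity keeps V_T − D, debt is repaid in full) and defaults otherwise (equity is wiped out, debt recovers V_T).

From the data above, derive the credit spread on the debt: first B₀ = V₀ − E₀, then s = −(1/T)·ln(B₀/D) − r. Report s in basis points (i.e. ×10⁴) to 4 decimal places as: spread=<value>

spread=8.3984

Apply the equity-as-call identities (strike 61.7554, horizon 7.4463 years):
d₁ = [ln(V₀/D) + (r + σ²/2)T] / (σ√T)
   = [ln(118.0627/61.7554) + (0.0508 + 0.5·0.1843²)·7.4463] / (0.1843·√7.4463)
   = [0.648034 + 0.504734] / 0.502916 = 2.292169
d₂ = d₁ − σ√T = 2.292169 − 0.502916 = 1.789253
N(d₁) = 0.989052,  N(d₂) = 0.963213,  e^(−rT) = 0.685044
E₀ = V₀·N(d₁) − D·e^(−rT)·N(d₂)
   = 118.0627·0.989052 − 61.7554·0.685044·0.963213 = 76.021265
B₀ = V₀ − E₀ = 118.0627 − 76.021265 = 42.041435
spread = −(1/T)·ln(B₀/D) − r = −(1/7.4463)·ln(42.041435/61.7554) − 0.0508 = 0.00083984
in basis points: 0.00083984 × 10⁴ = 8.3984 bp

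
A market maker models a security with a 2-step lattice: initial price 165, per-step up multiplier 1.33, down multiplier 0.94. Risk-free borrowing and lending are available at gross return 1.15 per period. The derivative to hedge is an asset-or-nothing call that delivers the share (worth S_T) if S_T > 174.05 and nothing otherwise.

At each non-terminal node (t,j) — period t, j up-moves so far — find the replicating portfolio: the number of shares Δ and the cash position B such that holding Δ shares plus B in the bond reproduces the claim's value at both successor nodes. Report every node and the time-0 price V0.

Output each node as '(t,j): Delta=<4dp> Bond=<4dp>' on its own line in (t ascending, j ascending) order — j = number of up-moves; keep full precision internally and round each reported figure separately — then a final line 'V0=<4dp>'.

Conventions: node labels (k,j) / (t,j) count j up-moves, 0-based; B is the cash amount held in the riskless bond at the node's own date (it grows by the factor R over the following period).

(0,0): Delta=1.9093 Bond=-173.5158
(1,0): Delta=3.4103 Bond=-432.3434
(1,1): Delta=1.0000 Bond=0.0000
V0=141.5167

Arbitrage-free pricing uses the up-move probability p* = (R−d)/(u−d) = 0.5385, discounting each step at R = 1.15.
Payoffs at expiry: V(2,0)=0.0000, V(2,1)=206.2830, V(2,2)=291.8685
  t=1,j=0: stock 155.1000 → up 206.2830 (V=206.2830), down 145.7940 (V=0.0000). Price 96.5874; hedge Δ=3.4103, bond B=-432.3434.
  t=1,j=1: stock 219.4500 → up 291.8685 (V=291.8685), down 206.2830 (V=206.2830). Price 219.4500; hedge Δ=1.0000, bond B=0.0000.
  t=0,j=0: stock 165.0000 → up 219.4500 (V=219.4500), down 155.1000 (V=96.5874). Price 141.5167; hedge Δ=1.9093, bond B=-173.5158.
Verification: the root portfolio costs Δ(0,0)·S0 + B(0,0) = 141.5167, matching V0.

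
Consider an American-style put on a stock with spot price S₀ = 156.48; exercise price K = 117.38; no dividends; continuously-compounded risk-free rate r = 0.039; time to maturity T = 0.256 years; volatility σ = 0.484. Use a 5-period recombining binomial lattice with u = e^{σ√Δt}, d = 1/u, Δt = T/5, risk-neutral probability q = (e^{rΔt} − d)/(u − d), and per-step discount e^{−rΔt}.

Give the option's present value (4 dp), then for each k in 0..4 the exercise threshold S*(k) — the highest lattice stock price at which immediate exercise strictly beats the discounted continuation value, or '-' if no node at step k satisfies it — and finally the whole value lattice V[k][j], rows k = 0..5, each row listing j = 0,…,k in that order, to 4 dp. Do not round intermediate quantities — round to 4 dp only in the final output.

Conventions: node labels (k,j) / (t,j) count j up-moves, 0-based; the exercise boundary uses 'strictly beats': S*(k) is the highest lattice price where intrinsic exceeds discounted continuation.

Δt=0.05120  u=1.11574  d=0.89627  q=0.48176  discount=0.99801
step 5 (expiry): payoffs max(K−S,0) = 26.8805 4.7196 0.0000 0.0000 0.0000 0.0000
step 4: (k=4,j=0): S=100.9738, K−S=16.4062, hold=16.1720 ⇒ V=16.4062 exercise | (k=4,j=1): S=125.6996, K−S=0.0000, hold=2.4410 ⇒ V=2.4410 continue | (k=4,j=2): S=156.4800, K−S=0.0000, hold=0.0000 ⇒ V=0.0000 continue | (k=4,j=3): S=194.7977, K−S=0.0000, hold=0.0000 ⇒ V=0.0000 continue | (k=4,j=4): S=242.4984, K−S=0.0000, hold=0.0000 ⇒ V=0.0000 continue  boundary S*=100.9738
step 3: (k=3,j=0): S=112.6604, K−S=4.7196, hold=9.6591 ⇒ V=9.6591 continue | (k=3,j=1): S=140.2479, K−S=0.0000, hold=1.2625 ⇒ V=1.2625 continue | (k=3,j=2): S=174.5908, K−S=0.0000, hold=0.0000 ⇒ V=0.0000 continue | (k=3,j=3): S=217.3433, K−S=0.0000, hold=0.0000 ⇒ V=0.0000 continue  boundary S*=-
step 2: (k=2,j=0): S=125.6996, K−S=0.0000, hold=5.6028 ⇒ V=5.6028 continue | (k=2,j=1): S=156.4800, K−S=0.0000, hold=0.6530 ⇒ V=0.6530 continue | (k=2,j=2): S=194.7977, K−S=0.0000, hold=0.0000 ⇒ V=0.0000 continue  boundary S*=-
step 1: (k=1,j=0): S=140.2479, K−S=0.0000, hold=3.2118 ⇒ V=3.2118 continue | (k=1,j=1): S=174.5908, K−S=0.0000, hold=0.3377 ⇒ V=0.3377 continue  boundary S*=-
step 0: (k=0,j=0): S=156.4800, K−S=0.0000, hold=1.8235 ⇒ V=1.8235 continue  boundary S*=-

price = 1.8235
boundary = - - - - 100.9738
tree:
1.8235
3.2118 0.3377
5.6028 0.6530 0.0000
9.6591 1.2625 0.0000 0.0000
16.4062 2.4410 0.0000 0.0000 0.0000
26.8805 4.7196 0.0000 0.0000 0.0000 0.0000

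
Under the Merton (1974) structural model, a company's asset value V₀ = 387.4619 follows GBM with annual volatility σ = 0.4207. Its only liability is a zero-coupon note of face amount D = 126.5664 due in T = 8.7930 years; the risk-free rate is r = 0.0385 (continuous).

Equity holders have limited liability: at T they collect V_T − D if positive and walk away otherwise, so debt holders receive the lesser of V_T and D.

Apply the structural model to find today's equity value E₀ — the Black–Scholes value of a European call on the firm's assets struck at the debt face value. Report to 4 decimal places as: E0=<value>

Apply the equity-as-call identities (strike 126.5664, horizon 8.7930 years):
d₁ = [ln(V₀/D) + (r + σ²/2)T] / (σ√T)
   = [ln(387.4619/126.5664) + (0.0385 + 0.5·0.4207²)·8.7930] / (0.4207·√8.7930)
   = [1.118850 + 1.116660] / 1.247501 = 1.791991
d₂ = d₁ − σ√T = 1.791991 − 1.247501 = 0.544489
N(d₁) = 0.963433,  N(d₂) = 0.706948,  e^(−rT) = 0.712817
E₀ = V₀·N(d₁) − D·e^(−rT)·N(d₂)
   = 387.4619·0.963433 − 126.5664·0.712817·0.706948 = 309.513610

E0=309.5136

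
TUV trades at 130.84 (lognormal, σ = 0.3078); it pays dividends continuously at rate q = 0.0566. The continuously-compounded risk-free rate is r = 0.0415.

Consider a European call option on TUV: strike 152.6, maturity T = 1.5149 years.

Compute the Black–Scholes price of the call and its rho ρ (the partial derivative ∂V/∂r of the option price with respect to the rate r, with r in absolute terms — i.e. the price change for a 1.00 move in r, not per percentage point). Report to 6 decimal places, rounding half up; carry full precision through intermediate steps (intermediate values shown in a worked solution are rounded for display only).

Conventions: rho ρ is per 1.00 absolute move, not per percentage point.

price = 10.261733
ρ = 55.562799

σ√T = 0.3078·√1.5149 = 0.378844
d₁ = (ln(S/K) + (r−q+σ²/2)T) / (σ√T) = (ln(130.84/152.6) + (0.0415−0.0566+0.3078²/2)·1.5149) / 0.378844 = (-0.153845 + 0.048886) / 0.378844 = -0.277049
d₂ = d₁ − σ√T = -0.277049 − 0.378844 = -0.655893
e^{−rT} = 0.939067
e^{−qT} = 0.917830
N(d₁) = 0.390871,  N(d₂) = 0.255946
Call price V = S·e^{−qT}·N(d₁) − K·e^{−rT}·N(d₂) = 46.939269 − 36.677536 = 10.261733
ρ = K·T·e^{−rT}·N(d₂) = 55.562799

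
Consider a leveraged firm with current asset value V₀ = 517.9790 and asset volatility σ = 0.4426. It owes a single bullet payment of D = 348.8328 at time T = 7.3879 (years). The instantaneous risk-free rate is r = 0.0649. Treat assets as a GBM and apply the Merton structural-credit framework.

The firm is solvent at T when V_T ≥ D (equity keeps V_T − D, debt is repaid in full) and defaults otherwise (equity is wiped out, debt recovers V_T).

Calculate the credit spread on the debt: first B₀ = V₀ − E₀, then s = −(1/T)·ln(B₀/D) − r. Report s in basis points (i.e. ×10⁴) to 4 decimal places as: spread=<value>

spread=352.7182

Equity is a call on the firm's assets struck at D = 348.8328:
d₁ = [ln(V₀/D) + (r + σ²/2)T] / (σ√T)
   = [ln(517.9790/348.8328) + (0.0649 + 0.5·0.4426²)·7.3879] / (0.4426·√7.3879)
   = [0.395342 + 1.203100] / 1.203017 = 1.328694
d₂ = d₁ − σ√T = 1.328694 − 1.203017 = 0.125677
N(d₁) = 0.908026,  N(d₂) = 0.550006,  e^(−rT) = 0.619109
E₀ = V₀·N(d₁) − D·e^(−rT)·N(d₂)
   = 517.9790·0.908026 − 348.8328·0.619109·0.550006 = 351.555905
B₀ = V₀ − E₀ = 517.9790 − 351.555905 = 166.423095
spread = −(1/T)·ln(B₀/D) − r = −(1/7.3879)·ln(166.423095/348.8328) − 0.0649 = 0.03527182
in basis points: 0.03527182 × 10⁴ = 352.7182 bp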